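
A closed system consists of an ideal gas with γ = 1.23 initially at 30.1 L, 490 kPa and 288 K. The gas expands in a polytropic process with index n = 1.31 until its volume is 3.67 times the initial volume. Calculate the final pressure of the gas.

Polytropic n=1.31: T₂ = T₁(V₁/V₂)^(n−1) = 288×(0.272)^0.31 = 192 K; P₂ = P₁(V₁/V₂)^n = 89.2 kPa.

89.2 kPa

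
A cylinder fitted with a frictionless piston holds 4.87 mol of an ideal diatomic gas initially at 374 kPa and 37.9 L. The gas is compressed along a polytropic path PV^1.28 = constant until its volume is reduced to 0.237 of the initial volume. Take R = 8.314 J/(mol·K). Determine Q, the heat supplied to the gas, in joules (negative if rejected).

-7540 J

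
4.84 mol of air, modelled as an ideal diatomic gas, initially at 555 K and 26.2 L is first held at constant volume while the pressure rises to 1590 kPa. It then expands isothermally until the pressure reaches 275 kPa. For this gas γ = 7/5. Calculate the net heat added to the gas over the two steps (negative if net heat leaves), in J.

P₁ = nRT₁/V₁ = 4.84×8.314×555/26.2 = 852 kPa.
Step 1 — Isochoric: V stays 26.2 L; P/T = const ⇒ T₂ = 1040 K, P₂ = 1590 kPa.
W = 0 (no volume change).
ΔU = nCvΔT = 4.84×20.8×(1040−555) = 48300 J.
Q = ΔU = 48300 J.
State after step 1: P = 1590 kPa, V = 26.2 L, T = 1040 K.
Step 2 — Isothermal: T stays 1040 K; PV = const ⇒ V₂ = 151 L, P₂ = 275 kPa.
ΔU = 0 (ideal gas, T constant).
W = nRT ln(V₂/V₁) = 4.84×8.314×1040×ln(5.78) = 73100 J.
Q = ΔU + W = 73100 J.
Net over both steps: W = 73100 J, Q = 121000 J, ΔU = 48300 J.

121000 J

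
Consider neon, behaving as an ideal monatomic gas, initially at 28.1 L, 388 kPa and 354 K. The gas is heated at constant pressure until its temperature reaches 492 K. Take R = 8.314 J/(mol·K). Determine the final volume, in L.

39.1 L

Isobaric: P stays 388 kPa; V/T = const ⇒ T₂ = 492 K, V₂ = 39.1 L.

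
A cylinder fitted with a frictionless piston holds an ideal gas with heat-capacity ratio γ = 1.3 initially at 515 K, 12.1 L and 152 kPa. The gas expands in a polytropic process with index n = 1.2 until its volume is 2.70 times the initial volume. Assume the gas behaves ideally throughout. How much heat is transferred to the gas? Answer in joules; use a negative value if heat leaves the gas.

n = P₁V₁/(RT₁) = 152×12.1/(8.314×515) = 0.430 mol.
Polytropic n=1.2: T₂ = T₁(V₁/V₂)^(n−1) = 515×(0.370)^0.20 = 422 K; P₂ = P₁(V₁/V₂)^n = 46.2 kPa.
W = (P₁V₁−P₂V₂)/(n−1) = (152×12.1−46.2×32.7)/0.20 = 1660 J.
ΔU = nCvΔT = 0.430×27.7×(422−515) = -1100 J.
Q = ΔU + W = 552 J.

552 J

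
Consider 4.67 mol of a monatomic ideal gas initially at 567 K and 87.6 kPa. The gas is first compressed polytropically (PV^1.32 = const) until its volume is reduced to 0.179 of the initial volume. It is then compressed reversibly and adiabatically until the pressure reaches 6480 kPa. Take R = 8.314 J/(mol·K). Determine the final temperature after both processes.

2220 K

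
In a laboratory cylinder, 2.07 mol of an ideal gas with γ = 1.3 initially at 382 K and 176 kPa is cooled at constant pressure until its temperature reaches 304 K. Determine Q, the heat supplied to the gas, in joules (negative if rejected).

-5820 J

V₁ = nRT₁/P₁ = 2.07×8.314×382/176 = 37.4 L.
Isobaric: P stays 176 kPa; V/T = const ⇒ T₂ = 304 K, V₂ = 29.7 L.
W = PΔV = 176×(29.7−37.4) kPa·L = -1340 J.
ΔU = nCvΔT = 2.07×27.7×(304−382) = -4470 J.
Q = ΔU + W = nCpΔT = -5820 J.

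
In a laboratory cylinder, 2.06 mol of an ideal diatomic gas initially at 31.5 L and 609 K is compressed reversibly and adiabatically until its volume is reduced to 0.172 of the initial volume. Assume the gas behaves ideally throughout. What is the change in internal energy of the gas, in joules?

26700 J

P₁ = nRT₁/V₁ = 2.06×8.314×609/31.5 = 331 kPa.
Adiabatic: TV^(γ−1) = const ⇒ T₂ = 609×(5.81)^0.400 = 1230 K; PV^γ = const ⇒ P₂ = 3890 kPa.
For an ideal gas ΔU = nCvΔT with Cv = (5/2)R = 20.8 J/(mol·K).
ΔU = 2.06×20.8×(1230−609) = 26700 J.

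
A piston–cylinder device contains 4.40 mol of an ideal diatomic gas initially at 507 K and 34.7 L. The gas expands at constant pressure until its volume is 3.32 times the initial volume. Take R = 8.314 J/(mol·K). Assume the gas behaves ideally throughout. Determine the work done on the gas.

P₁ = nRT₁/V₁ = 4.40×8.314×507/34.7 = 534 kPa.
Isobaric: P stays 534 kPa; V/T = const ⇒ T₂ = 1680 K, V₂ = 115 L.
W = PΔV = 534×(115−34.7) kPa·L = 43000 J.
Work done on the gas = −W_by = -43000 J.

-43000 J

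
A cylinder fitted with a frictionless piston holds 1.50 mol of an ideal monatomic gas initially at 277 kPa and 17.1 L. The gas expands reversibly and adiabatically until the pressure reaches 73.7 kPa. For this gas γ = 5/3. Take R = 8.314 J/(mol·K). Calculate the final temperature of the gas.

224 K

T₁ = P₁V₁/(nR) = 277×17.1/(1.50×8.314) = 380 K.
Adiabatic: T₂/T₁ = (P₂/P₁)^((γ−1)/γ) ⇒ T₂ = 380×(0.266)^0.400 = 224 K; V₂ = 37.8 L.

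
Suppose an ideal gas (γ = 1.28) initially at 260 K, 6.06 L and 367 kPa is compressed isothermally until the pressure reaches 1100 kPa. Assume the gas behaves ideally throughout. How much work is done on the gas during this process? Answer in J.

2440 J

n = P₁V₁/(RT₁) = 367×6.06/(8.314×260) = 1.03 mol.
Isothermal: T stays 260 K; PV = const ⇒ V₂ = 2.02 L, P₂ = 1100 kPa.
W = nRT ln(V₂/V₁) = 1.03×8.314×260×ln(0.334) = -2440 J.
Work done on the gas = −W_by = 2440 J.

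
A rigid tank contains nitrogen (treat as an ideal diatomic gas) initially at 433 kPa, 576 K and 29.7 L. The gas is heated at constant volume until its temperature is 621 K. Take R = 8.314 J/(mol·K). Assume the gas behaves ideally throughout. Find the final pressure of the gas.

467 kPa

Isochoric: V stays 29.7 L; P/T = const ⇒ T₂ = 621 K, P₂ = 467 kPa.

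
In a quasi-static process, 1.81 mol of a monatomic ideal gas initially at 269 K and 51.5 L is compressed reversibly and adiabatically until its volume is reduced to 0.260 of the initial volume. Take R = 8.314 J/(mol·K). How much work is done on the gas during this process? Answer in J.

8830 J

P₁ = nRT₁/V₁ = 1.81×8.314×269/51.5 = 78.6 kPa.
Adiabatic: TV^(γ−1) = const ⇒ T₂ = 269×(3.85)^0.667 = 660 K; PV^γ = const ⇒ P₂ = 742 kPa.
ΔU = nCvΔT = 1.81×12.5×(660−269) = 8830 J.
Q = 0 for an adiabatic process, so W = −ΔU = -8830 J.
Work done on the gas = −W_by = 8830 J.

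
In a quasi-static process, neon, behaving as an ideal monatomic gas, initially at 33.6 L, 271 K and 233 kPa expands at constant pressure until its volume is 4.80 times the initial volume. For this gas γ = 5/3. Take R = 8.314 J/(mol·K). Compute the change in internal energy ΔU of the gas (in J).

44600 J

n = P₁V₁/(RT₁) = 233×33.6/(8.314×271) = 3.47 mol.
Isobaric: P stays 233 kPa; V/T = const ⇒ T₂ = 1300 K, V₂ = 161 L.
For an ideal gas ΔU = nCvΔT with Cv = (3/2)R = 12.5 J/(mol·K).
ΔU = 3.47×12.5×(1300−271) = 44600 J.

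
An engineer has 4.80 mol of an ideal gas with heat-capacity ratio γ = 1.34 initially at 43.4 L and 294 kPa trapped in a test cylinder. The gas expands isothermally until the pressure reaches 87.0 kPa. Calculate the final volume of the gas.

147 L

T₁ = P₁V₁/(nR) = 294×43.4/(4.80×8.314) = 320 K.
Isothermal: T stays 320 K; PV = const ⇒ V₂ = 147 L, P₂ = 87.0 kPa.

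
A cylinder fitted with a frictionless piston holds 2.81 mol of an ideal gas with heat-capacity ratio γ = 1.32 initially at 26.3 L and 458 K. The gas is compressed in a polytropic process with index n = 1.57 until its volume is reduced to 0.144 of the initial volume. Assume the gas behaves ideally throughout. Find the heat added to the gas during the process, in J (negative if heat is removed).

29600 J

P₁ = nRT₁/V₁ = 2.81×8.314×458/26.3 = 407 kPa.
Polytropic n=1.57: T₂ = T₁(V₁/V₂)^(n−1) = 458×(6.94)^0.57 = 1380 K; P₂ = P₁(V₁/V₂)^n = 8530 kPa.
W = (P₁V₁−P₂V₂)/(n−1) = (407×26.3−8530×3.79)/0.57 = -37900 J.
ΔU = nCvΔT = 2.81×26.0×(1380−458) = 67500 J.
Q = ΔU + W = 29600 J.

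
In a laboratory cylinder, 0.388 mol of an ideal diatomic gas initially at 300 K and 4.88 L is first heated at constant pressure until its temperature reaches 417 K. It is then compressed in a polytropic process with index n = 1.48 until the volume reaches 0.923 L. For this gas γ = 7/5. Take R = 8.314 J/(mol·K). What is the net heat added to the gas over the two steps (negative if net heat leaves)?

2220 J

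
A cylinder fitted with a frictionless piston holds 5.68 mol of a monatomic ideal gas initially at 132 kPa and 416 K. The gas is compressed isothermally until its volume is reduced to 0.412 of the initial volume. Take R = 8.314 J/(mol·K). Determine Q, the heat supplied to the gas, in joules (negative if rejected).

-17400 J

V₁ = nRT₁/P₁ = 5.68×8.314×416/132 = 149 L.
Isothermal: T stays 416 K; PV = const ⇒ V₂ = 61.3 L, P₂ = 320 kPa.
ΔU = 0 (ideal gas, T constant).
W = nRT ln(V₂/V₁) = 5.68×8.314×416×ln(0.412) = -17400 J.
Q = ΔU + W = -17400 J.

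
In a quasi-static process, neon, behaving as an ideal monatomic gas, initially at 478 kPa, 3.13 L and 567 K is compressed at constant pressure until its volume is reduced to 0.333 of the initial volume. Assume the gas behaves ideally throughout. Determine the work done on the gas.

998 J

n = P₁V₁/(RT₁) = 478×3.13/(8.314×567) = 0.317 mol.
Isobaric: P stays 478 kPa; V/T = const ⇒ T₂ = 189 K, V₂ = 1.04 L.
W = PΔV = 478×(1.04−3.13) kPa·L = -998 J.
Work done on the gas = −W_by = 998 J.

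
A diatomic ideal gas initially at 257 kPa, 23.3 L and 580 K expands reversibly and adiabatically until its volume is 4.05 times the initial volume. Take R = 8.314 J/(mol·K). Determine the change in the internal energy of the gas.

-6410 J

n = P₁V₁/(RT₁) = 257×23.3/(8.314×580) = 1.24 mol.
Adiabatic: TV^(γ−1) = const ⇒ T₂ = 580×(0.247)^0.400 = 331 K; PV^γ = const ⇒ P₂ = 36.3 kPa.
For an ideal gas ΔU = nCvΔT with Cv = (5/2)R = 20.8 J/(mol·K).
ΔU = 1.24×20.8×(331−580) = -6410 J.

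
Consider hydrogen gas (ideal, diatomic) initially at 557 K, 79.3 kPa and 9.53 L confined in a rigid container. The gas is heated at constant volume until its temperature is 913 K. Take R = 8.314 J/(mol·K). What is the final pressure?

130 kPa

Isochoric: V stays 9.53 L; P/T = const ⇒ T₂ = 913 K, P₂ = 130 kPa.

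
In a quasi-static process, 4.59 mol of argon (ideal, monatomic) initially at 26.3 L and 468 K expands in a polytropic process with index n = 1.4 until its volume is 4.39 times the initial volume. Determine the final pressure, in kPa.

85.6 kPa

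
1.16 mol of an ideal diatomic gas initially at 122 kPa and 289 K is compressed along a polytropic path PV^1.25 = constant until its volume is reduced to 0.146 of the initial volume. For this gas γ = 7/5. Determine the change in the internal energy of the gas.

V₁ = nRT₁/P₁ = 1.16×8.314×289/122 = 22.8 L.
Polytropic n=1.25: T₂ = T₁(V₁/V₂)^(n−1) = 289×(6.85)^0.25 = 468 K; P₂ = P₁(V₁/V₂)^n = 1350 kPa.
For an ideal gas ΔU = nCvΔT with Cv = (5/2)R = 20.8 J/(mol·K).
ΔU = 1.16×20.8×(468−289) = 4300 J.

4300 J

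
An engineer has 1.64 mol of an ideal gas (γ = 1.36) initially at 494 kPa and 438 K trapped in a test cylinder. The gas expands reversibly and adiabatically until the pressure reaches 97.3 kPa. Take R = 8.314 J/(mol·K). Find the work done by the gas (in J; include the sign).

5800 J

V₁ = nRT₁/P₁ = 1.64×8.314×438/494 = 12.1 L.
Adiabatic: T₂/T₁ = (P₂/P₁)^((γ−1)/γ) ⇒ T₂ = 438×(0.197)^0.265 = 285 K; V₂ = 39.9 L.
ΔU = nCvΔT = 1.64×23.1×(285−438) = -5800 J.
Q = 0 for an adiabatic process, so W = −ΔU = 5800 J.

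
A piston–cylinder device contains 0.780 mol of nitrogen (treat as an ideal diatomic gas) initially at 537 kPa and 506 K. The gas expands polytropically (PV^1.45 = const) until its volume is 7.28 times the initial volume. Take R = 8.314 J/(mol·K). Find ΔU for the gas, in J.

V₁ = nRT₁/P₁ = 0.780×8.314×506/537 = 6.11 L.
Polytropic n=1.45: T₂ = T₁(V₁/V₂)^(n−1) = 506×(0.137)^0.45 = 207 K; P₂ = P₁(V₁/V₂)^n = 30.2 kPa.
For an ideal gas ΔU = nCvΔT with Cv = (5/2)R = 20.8 J/(mol·K).
ΔU = 0.780×20.8×(207−506) = -4850 J.

-4850 J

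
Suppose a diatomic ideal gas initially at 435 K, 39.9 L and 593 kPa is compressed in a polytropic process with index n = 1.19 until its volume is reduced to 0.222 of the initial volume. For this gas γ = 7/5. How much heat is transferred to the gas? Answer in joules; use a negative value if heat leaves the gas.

n = P₁V₁/(RT₁) = 593×39.9/(8.314×435) = 6.54 mol.
Polytropic n=1.19: T₂ = T₁(V₁/V₂)^(n−1) = 435×(4.50)^0.19 = 579 K; P₂ = P₁(V₁/V₂)^n = 3560 kPa.
W = (P₁V₁−P₂V₂)/(n−1) = (593×39.9−3560×8.86)/0.19 = -41200 J.
ΔU = nCvΔT = 6.54×20.8×(579−435) = 19600 J.
Q = ΔU + W = -21600 J.

-21600 J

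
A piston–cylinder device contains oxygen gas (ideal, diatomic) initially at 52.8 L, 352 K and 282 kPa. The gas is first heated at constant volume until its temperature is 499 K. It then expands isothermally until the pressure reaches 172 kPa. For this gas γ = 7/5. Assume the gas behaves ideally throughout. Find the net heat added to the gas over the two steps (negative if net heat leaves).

n = P₁V₁/(RT₁) = 282×52.8/(8.314×352) = 5.09 mol.
Step 1 — Isochoric: V stays 52.8 L; P/T = const ⇒ T₂ = 499 K, P₂ = 400 kPa.
W = 0 (no volume change).
ΔU = nCvΔT = 5.09×20.8×(499−352) = 15500 J.
Q = ΔU = 15500 J.
State after step 1: P = 400 kPa, V = 52.8 L, T = 499 K.
Step 2 — Isothermal: T stays 499 K; PV = const ⇒ V₂ = 123 L, P₂ = 172 kPa.
ΔU = 0 (ideal gas, T constant).
W = nRT ln(V₂/V₁) = 5.09×8.314×499×ln(2.32) = 17800 J.
Q = ΔU + W = 17800 J.
Net over both steps: W = 17800 J, Q = 33300 J, ΔU = 15500 J.

33300 J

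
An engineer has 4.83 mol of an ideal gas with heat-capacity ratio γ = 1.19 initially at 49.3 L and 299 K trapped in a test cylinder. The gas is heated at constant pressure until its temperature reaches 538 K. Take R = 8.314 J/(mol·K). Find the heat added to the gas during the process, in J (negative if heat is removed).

60100 J

P₁ = nRT₁/V₁ = 4.83×8.314×299/49.3 = 244 kPa.
Isobaric: P stays 244 kPa; V/T = const ⇒ T₂ = 538 K, V₂ = 88.7 L.
W = PΔV = 244×(88.7−49.3) kPa·L = 9600 J.
ΔU = nCvΔT = 4.83×43.8×(538−299) = 50500 J.
Q = ΔU + W = nCpΔT = 60100 J.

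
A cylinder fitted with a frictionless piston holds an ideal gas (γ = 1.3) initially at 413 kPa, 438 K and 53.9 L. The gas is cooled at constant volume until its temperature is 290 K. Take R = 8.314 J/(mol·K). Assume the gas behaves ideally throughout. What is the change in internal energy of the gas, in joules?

-25100 J

n = P₁V₁/(RT₁) = 413×53.9/(8.314×438) = 6.11 mol.
Isochoric: V stays 53.9 L; P/T = const ⇒ T₂ = 290 K, P₂ = 273 kPa.
For an ideal gas ΔU = nCvΔT with Cv = R/(γ−1) = 27.7 J/(mol·K).
ΔU = 6.11×27.7×(290−438) = -25100 J.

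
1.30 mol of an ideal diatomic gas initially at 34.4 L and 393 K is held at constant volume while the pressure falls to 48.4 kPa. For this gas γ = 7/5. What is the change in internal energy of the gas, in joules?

-6460 J

P₁ = nRT₁/V₁ = 1.30×8.314×393/34.4 = 123 kPa.
Isochoric: V stays 34.4 L; P/T = const ⇒ T₂ = 154 K, P₂ = 48.4 kPa.
For an ideal gas ΔU = nCvΔT with Cv = (5/2)R = 20.8 J/(mol·K).
ΔU = 1.30×20.8×(154−393) = -6460 J.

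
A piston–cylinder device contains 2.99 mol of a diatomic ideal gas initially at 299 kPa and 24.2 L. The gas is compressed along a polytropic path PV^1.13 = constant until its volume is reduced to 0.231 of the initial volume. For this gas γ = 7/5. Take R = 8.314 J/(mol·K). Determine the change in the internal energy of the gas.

T₁ = P₁V₁/(nR) = 299×24.2/(2.99×8.314) = 291 K.
Polytropic n=1.13: T₂ = T₁(V₁/V₂)^(n−1) = 291×(4.33)^0.13 = 352 K; P₂ = P₁(V₁/V₂)^n = 1570 kPa.
For an ideal gas ΔU = nCvΔT with Cv = (5/2)R = 20.8 J/(mol·K).
ΔU = 2.99×20.8×(352−291) = 3800 J.

3800 J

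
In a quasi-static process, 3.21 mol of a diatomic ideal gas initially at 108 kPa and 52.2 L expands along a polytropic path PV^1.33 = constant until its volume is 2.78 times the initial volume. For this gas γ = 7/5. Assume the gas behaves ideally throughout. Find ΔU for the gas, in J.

-4040 J

T₁ = P₁V₁/(nR) = 108×52.2/(3.21×8.314) = 211 K.
Polytropic n=1.33: T₂ = T₁(V₁/V₂)^(n−1) = 211×(0.360)^0.33 = 151 K; P₂ = P₁(V₁/V₂)^n = 27.7 kPa.
For an ideal gas ΔU = nCvΔT with Cv = (5/2)R = 20.8 J/(mol·K).
ΔU = 3.21×20.8×(151−211) = -4040 J.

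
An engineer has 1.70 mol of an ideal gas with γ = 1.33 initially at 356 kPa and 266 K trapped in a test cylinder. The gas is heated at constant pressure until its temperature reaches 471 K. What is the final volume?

V₁ = nRT₁/P₁ = 1.70×8.314×266/356 = 10.6 L.
Isobaric: P stays 356 kPa; V/T = const ⇒ T₂ = 471 K, V₂ = 18.7 L.

18.7 L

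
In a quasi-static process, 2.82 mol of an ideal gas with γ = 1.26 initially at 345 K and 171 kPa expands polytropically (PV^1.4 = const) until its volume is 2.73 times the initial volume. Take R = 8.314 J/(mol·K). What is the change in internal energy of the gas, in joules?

V₁ = nRT₁/P₁ = 2.82×8.314×345/171 = 47.3 L.
Polytropic n=1.4: T₂ = T₁(V₁/V₂)^(n−1) = 345×(0.366)^0.40 = 231 K; P₂ = P₁(V₁/V₂)^n = 41.9 kPa.
For an ideal gas ΔU = nCvΔT with Cv = R/(γ−1) = 32.0 J/(mol·K).
ΔU = 2.82×32.0×(231−345) = -10300 J.

-10300 J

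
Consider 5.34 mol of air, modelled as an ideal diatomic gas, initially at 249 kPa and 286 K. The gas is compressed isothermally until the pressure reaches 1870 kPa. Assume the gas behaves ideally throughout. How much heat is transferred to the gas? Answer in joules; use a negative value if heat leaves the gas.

V₁ = nRT₁/P₁ = 5.34×8.314×286/249 = 51.0 L.
Isothermal: T stays 286 K; PV = const ⇒ V₂ = 6.79 L, P₂ = 1870 kPa.
ΔU = 0 (ideal gas, T constant).
W = nRT ln(V₂/V₁) = 5.34×8.314×286×ln(0.133) = -25600 J.
Q = ΔU + W = -25600 J.

-25600 J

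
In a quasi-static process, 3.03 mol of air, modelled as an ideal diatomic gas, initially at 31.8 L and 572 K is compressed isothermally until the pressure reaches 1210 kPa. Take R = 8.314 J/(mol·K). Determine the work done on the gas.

14200 J

P₁ = nRT₁/V₁ = 3.03×8.314×572/31.8 = 453 kPa.
Isothermal: T stays 572 K; PV = const ⇒ V₂ = 11.9 L, P₂ = 1210 kPa.
W = nRT ln(V₂/V₁) = 3.03×8.314×572×ln(0.374) = -14200 J.
Work done on the gas = −W_by = 14200 J.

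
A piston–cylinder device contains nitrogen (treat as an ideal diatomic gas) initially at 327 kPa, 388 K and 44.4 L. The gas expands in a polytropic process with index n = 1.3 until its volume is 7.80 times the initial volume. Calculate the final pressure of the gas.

22.6 kPa

Polytropic n=1.3: T₂ = T₁(V₁/V₂)^(n−1) = 388×(0.128)^0.30 = 210 K; P₂ = P₁(V₁/V₂)^n = 22.6 kPa.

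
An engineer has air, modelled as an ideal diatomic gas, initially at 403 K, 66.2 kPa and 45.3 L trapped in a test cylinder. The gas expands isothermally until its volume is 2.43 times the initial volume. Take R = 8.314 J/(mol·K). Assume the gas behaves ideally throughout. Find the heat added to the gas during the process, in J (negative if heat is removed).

n = P₁V₁/(RT₁) = 66.2×45.3/(8.314×403) = 0.895 mol.
Isothermal: T stays 403 K; PV = const ⇒ V₂ = 110 L, P₂ = 27.2 kPa.
ΔU = 0 (ideal gas, T constant).
W = nRT ln(V₂/V₁) = 0.895×8.314×403×ln(2.43) = 2660 J.
Q = ΔU + W = 2660 J.

2660 J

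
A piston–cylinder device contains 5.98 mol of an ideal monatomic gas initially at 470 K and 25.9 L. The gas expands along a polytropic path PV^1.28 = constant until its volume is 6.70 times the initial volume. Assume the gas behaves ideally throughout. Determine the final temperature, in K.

P₁ = nRT₁/V₁ = 5.98×8.314×470/25.9 = 902 kPa.
Polytropic n=1.28: T₂ = T₁(V₁/V₂)^(n−1) = 470×(0.149)^0.28 = 276 K; P₂ = P₁(V₁/V₂)^n = 79.1 kPa.

276 K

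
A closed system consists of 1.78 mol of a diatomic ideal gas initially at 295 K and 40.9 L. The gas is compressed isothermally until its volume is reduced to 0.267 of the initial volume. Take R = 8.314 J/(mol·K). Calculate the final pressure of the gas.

P₁ = nRT₁/V₁ = 1.78×8.314×295/40.9 = 107 kPa.
Isothermal: T stays 295 K; PV = const ⇒ V₂ = 10.9 L, P₂ = 400 kPa.

400 kPa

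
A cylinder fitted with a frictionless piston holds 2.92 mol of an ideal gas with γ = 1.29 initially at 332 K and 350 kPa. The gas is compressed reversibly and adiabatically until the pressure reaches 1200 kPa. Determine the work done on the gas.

8870 J

V₁ = nRT₁/P₁ = 2.92×8.314×332/350 = 23.0 L.
Adiabatic: T₂/T₁ = (P₂/P₁)^((γ−1)/γ) ⇒ T₂ = 332×(3.43)^0.225 = 438 K; V₂ = 8.86 L.
ΔU = nCvΔT = 2.92×28.7×(438−332) = 8870 J.
Q = 0 for an adiabatic process, so W = −ΔU = -8870 J.
Work done on the gas = −W_by = 8870 J.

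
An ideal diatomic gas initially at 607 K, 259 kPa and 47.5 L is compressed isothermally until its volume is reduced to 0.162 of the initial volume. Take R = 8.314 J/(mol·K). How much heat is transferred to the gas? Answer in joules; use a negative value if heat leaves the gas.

n = P₁V₁/(RT₁) = 259×47.5/(8.314×607) = 2.44 mol.
Isothermal: T stays 607 K; PV = const ⇒ V₂ = 7.70 L, P₂ = 1600 kPa.
ΔU = 0 (ideal gas, T constant).
W = nRT ln(V₂/V₁) = 2.44×8.314×607×ln(0.162) = -22400 J.
Q = ΔU + W = -22400 J.

-22400 J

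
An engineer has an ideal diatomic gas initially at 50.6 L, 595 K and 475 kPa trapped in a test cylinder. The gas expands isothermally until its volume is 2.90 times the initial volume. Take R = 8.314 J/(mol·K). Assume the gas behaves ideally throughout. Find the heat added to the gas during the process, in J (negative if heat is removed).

25600 J

n = P₁V₁/(RT₁) = 475×50.6/(8.314×595) = 4.86 mol.
Isothermal: T stays 595 K; PV = const ⇒ V₂ = 147 L, P₂ = 164 kPa.
ΔU = 0 (ideal gas, T constant).
W = nRT ln(V₂/V₁) = 4.86×8.314×595×ln(2.90) = 25600 J.
Q = ΔU + W = 25600 J.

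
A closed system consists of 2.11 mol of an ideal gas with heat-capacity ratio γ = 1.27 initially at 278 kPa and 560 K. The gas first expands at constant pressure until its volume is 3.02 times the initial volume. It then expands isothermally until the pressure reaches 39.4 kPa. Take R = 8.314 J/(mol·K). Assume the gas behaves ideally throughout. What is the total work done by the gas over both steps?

77800 J

V₁ = nRT₁/P₁ = 2.11×8.314×560/278 = 35.3 L.
Step 1 — Isobaric: P stays 278 kPa; V/T = const ⇒ T₂ = 1690 K, V₂ = 107 L.
W = PΔV = 278×(107−35.3) kPa·L = 19800 J.
ΔU = nCvΔT = 2.11×30.8×(1690−560) = 73500 J.
Q = ΔU + W = nCpΔT = 93300 J.
State after step 1: P = 278 kPa, V = 107 L, T = 1690 K.
Step 2 — Isothermal: T stays 1690 K; PV = const ⇒ V₂ = 753 L, P₂ = 39.4 kPa.
ΔU = 0 (ideal gas, T constant).
W = nRT ln(V₂/V₁) = 2.11×8.314×1690×ln(7.06) = 58000 J.
Q = ΔU + W = 58000 J.
Net over both steps: W = 77800 J, Q = 151000 J, ΔU = 73500 J.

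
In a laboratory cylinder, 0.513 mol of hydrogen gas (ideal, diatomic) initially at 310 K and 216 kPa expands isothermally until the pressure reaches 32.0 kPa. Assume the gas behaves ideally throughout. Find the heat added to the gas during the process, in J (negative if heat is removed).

V₁ = nRT₁/P₁ = 0.513×8.314×310/216 = 6.12 L.
Isothermal: T stays 310 K; PV = const ⇒ V₂ = 41.3 L, P₂ = 32.0 kPa.
ΔU = 0 (ideal gas, T constant).
W = nRT ln(V₂/V₁) = 0.513×8.314×310×ln(6.75) = 2520 J.
Q = ΔU + W = 2520 J.

2520 J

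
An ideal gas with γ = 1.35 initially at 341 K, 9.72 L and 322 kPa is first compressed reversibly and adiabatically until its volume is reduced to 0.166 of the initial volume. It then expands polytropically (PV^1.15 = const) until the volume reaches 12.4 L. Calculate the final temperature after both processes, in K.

471 K

n = P₁V₁/(RT₁) = 322×9.72/(8.314×341) = 1.10 mol.
Step 1 — Adiabatic: TV^(γ−1) = const ⇒ T₂ = 341×(6.02)^0.350 = 639 K; PV^γ = const ⇒ P₂ = 3640 kPa.
ΔU = nCvΔT = 1.10×23.8×(639−341) = 7820 J.
Q = 0 for an adiabatic process, so W = −ΔU = -7820 J.
State after step 1: P = 3640 kPa, V = 1.61 L, T = 639 K.
Step 2 — Polytropic n=1.15: T₂ = T₁(V₁/V₂)^(n−1) = 639×(0.130)^0.15 = 471 K; P₂ = P₁(V₁/V₂)^n = 349 kPa.
W = (P₁V₁−P₂V₂)/(n−1) = (3640×1.61−349×12.4)/0.15 = 10300 J.
ΔU = nCvΔT = 1.10×23.8×(471−639) = -4420 J.
Q = ΔU + W = 5890 J.
Net over both steps: W = 2490 J, Q = 5890 J, ΔU = 3400 J.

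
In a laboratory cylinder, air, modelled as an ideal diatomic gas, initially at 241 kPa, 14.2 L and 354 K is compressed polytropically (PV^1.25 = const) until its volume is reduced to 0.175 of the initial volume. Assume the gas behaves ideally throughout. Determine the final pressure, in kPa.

Polytropic n=1.25: T₂ = T₁(V₁/V₂)^(n−1) = 354×(5.71)^0.25 = 547 K; P₂ = P₁(V₁/V₂)^n = 2130 kPa.

2130 kPa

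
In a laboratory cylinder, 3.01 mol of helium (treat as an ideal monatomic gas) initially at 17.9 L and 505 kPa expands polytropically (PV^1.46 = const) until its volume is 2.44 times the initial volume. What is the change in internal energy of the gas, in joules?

-4560 J

T₁ = P₁V₁/(nR) = 505×17.9/(3.01×8.314) = 361 K.
Polytropic n=1.46: T₂ = T₁(V₁/V₂)^(n−1) = 361×(0.410)^0.46 = 240 K; P₂ = P₁(V₁/V₂)^n = 137 kPa.
For an ideal gas ΔU = nCvΔT with Cv = (3/2)R = 12.5 J/(mol·K).
ΔU = 3.01×12.5×(240−361) = -4560 J.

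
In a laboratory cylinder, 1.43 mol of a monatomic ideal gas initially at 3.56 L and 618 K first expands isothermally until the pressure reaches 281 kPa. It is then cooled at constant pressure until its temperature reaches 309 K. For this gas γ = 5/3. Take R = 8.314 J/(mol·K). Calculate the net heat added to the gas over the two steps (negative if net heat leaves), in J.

P₁ = nRT₁/V₁ = 1.43×8.314×618/3.56 = 2060 kPa.
Step 1 — Isothermal: T stays 618 K; PV = const ⇒ V₂ = 26.1 L, P₂ = 281 kPa.
ΔU = 0 (ideal gas, T constant).
W = nRT ln(V₂/V₁) = 1.43×8.314×618×ln(7.34) = 14700 J.
Q = ΔU + W = 14700 J.
State after step 1: P = 281 kPa, V = 26.1 L, T = 618 K.
Step 2 — Isobaric: P stays 281 kPa; V/T = const ⇒ T₂ = 309 K, V₂ = 13.1 L.
W = PΔV = 281×(13.1−26.1) kPa·L = -3670 J.
ΔU = nCvΔT = 1.43×12.5×(309−618) = -5510 J.
Q = ΔU + W = nCpΔT = -9180 J.
Net over both steps: W = 11000 J, Q = 5470 J, ΔU = -5510 J.

5470 J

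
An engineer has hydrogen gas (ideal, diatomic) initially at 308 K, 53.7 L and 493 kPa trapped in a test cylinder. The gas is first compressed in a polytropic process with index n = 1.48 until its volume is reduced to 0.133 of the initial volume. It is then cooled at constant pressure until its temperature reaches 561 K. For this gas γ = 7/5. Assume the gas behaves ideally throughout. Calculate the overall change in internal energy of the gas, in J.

n = P₁V₁/(RT₁) = 493×53.7/(8.314×308) = 10.3 mol.
Step 1 — Polytropic n=1.48: T₂ = T₁(V₁/V₂)^(n−1) = 308×(7.52)^0.48 = 811 K; P₂ = P₁(V₁/V₂)^n = 9760 kPa.
W = (P₁V₁−P₂V₂)/(n−1) = (493×53.7−9760×7.14)/0.48 = -90100 J.
ΔU = nCvΔT = 10.3×20.8×(811−308) = 108000 J.
Q = ΔU + W = 18000 J.
State after step 1: P = 9760 kPa, V = 7.14 L, T = 811 K.
Step 2 — Isobaric: P stays 9760 kPa; V/T = const ⇒ T₂ = 561 K, V₂ = 4.94 L.
W = PΔV = 9760×(4.94−7.14) kPa·L = -21500 J.
ΔU = nCvΔT = 10.3×20.8×(561−811) = -53800 J.
Q = ΔU + W = nCpΔT = -75300 J.
Net over both steps: W = -112000 J, Q = -57200 J, ΔU = 54400 J.

54400 J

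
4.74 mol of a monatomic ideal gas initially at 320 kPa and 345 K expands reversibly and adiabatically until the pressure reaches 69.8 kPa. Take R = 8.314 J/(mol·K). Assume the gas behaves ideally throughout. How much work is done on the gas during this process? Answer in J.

-9300 J

V₁ = nRT₁/P₁ = 4.74×8.314×345/320 = 42.5 L.
Adiabatic: T₂/T₁ = (P₂/P₁)^((γ−1)/γ) ⇒ T₂ = 345×(0.218)^0.400 = 188 K; V₂ = 106 L.
ΔU = nCvΔT = 4.74×12.5×(188−345) = -9300 J.
Q = 0 for an adiabatic process, so W = −ΔU = 9300 J.
Work done on the gas = −W_by = -9300 J.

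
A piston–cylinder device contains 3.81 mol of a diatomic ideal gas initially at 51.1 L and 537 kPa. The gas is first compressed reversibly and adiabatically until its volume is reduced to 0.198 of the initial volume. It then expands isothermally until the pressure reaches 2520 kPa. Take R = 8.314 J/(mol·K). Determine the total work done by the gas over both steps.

-24700 J

T₁ = P₁V₁/(nR) = 537×51.1/(3.81×8.314) = 866 K.
Step 1 — Adiabatic: TV^(γ−1) = const ⇒ T₂ = 866×(5.05)^0.400 = 1660 K; PV^γ = const ⇒ P₂ = 5180 kPa.
ΔU = nCvΔT = 3.81×20.8×(1660−866) = 62500 J.
Q = 0 for an adiabatic process, so W = −ΔU = -62500 J.
State after step 1: P = 5180 kPa, V = 10.1 L, T = 1660 K.
Step 2 — Isothermal: T stays 1660 K; PV = const ⇒ V₂ = 20.8 L, P₂ = 2520 kPa.
ΔU = 0 (ideal gas, T constant).
W = nRT ln(V₂/V₁) = 3.81×8.314×1660×ln(2.06) = 37800 J.
Q = ΔU + W = 37800 J.
Net over both steps: W = -24700 J, Q = 37800 J, ΔU = 62500 J.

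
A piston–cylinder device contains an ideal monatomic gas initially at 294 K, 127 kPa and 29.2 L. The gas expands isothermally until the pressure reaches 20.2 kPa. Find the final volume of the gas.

Isothermal: T stays 294 K; PV = const ⇒ V₂ = 184 L, P₂ = 20.2 kPa.

184 L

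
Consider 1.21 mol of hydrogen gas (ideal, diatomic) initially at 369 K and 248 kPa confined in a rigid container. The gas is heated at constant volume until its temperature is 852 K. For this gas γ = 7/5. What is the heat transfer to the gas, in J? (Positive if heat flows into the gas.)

12100 J

V₁ = nRT₁/P₁ = 1.21×8.314×369/248 = 15.0 L.
Isochoric: V stays 15.0 L; P/T = const ⇒ T₂ = 852 K, P₂ = 573 kPa.
W = 0 (no volume change).
ΔU = nCvΔT = 1.21×20.8×(852−369) = 12100 J.
Q = ΔU = 12100 J.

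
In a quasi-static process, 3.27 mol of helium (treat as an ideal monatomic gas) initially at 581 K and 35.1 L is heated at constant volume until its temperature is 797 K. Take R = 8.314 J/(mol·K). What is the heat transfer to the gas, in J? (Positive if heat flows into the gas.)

8810 J

P₁ = nRT₁/V₁ = 3.27×8.314×581/35.1 = 450 kPa.
Isochoric: V stays 35.1 L; P/T = const ⇒ T₂ = 797 K, P₂ = 617 kPa.
W = 0 (no volume change).
ΔU = nCvΔT = 3.27×12.5×(797−581) = 8810 J.
Q = ΔU = 8810 J.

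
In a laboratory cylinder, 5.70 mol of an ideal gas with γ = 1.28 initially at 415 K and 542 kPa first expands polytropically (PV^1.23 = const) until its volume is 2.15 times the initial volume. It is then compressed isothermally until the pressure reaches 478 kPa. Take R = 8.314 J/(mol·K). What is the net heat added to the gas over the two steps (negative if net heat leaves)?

-11000 J

V₁ = nRT₁/P₁ = 5.70×8.314×415/542 = 36.3 L.
Step 1 — Polytropic n=1.23: T₂ = T₁(V₁/V₂)^(n−1) = 415×(0.465)^0.23 = 348 K; P₂ = P₁(V₁/V₂)^n = 211 kPa.
W = (P₁V₁−P₂V₂)/(n−1) = (542×36.3−211×78.0)/0.23 = 13800 J.
ΔU = nCvΔT = 5.70×29.7×(348−415) = -11300 J.
Q = ΔU + W = 2460 J.
State after step 1: P = 211 kPa, V = 78.0 L, T = 348 K.
Step 2 — Isothermal: T stays 348 K; PV = const ⇒ V₂ = 34.5 L, P₂ = 478 kPa.
ΔU = 0 (ideal gas, T constant).
W = nRT ln(V₂/V₁) = 5.70×8.314×348×ln(0.442) = -13500 J.
Q = ΔU + W = -13500 J.
Net over both steps: W = 348 J, Q = -11000 J, ΔU = -11300 J.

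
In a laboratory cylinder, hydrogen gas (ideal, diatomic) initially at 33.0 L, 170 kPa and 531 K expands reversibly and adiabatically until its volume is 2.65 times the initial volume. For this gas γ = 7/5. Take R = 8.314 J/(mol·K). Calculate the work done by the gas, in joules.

n = P₁V₁/(RT₁) = 170×33.0/(8.314×531) = 1.27 mol.
Adiabatic: TV^(γ−1) = const ⇒ T₂ = 531×(0.377)^0.400 = 360 K; PV^γ = const ⇒ P₂ = 43.4 kPa.
ΔU = nCvΔT = 1.27×20.8×(360−531) = -4530 J.
Q = 0 for an adiabatic process, so W = −ΔU = 4530 J.

4530 J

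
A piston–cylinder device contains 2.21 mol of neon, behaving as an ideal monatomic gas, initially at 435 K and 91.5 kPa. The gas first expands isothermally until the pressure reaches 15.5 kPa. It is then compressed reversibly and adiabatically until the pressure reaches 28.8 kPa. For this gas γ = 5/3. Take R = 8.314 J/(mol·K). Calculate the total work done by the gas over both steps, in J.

10800 J

V₁ = nRT₁/P₁ = 2.21×8.314×435/91.5 = 87.4 L.
Step 1 — Isothermal: T stays 435 K; PV = const ⇒ V₂ = 516 L, P₂ = 15.5 kPa.
ΔU = 0 (ideal gas, T constant).
W = nRT ln(V₂/V₁) = 2.21×8.314×435×ln(5.90) = 14200 J.
Q = ΔU + W = 14200 J.
State after step 1: P = 15.5 kPa, V = 516 L, T = 435 K.
Step 2 — Adiabatic: T₂/T₁ = (P₂/P₁)^((γ−1)/γ) ⇒ T₂ = 435×(1.86)^0.400 = 557 K; V₂ = 356 L.
ΔU = nCvΔT = 2.21×12.5×(557−435) = 3370 J.
Q = 0 for an adiabatic process, so W = −ΔU = -3370 J.
Net over both steps: W = 10800 J, Q = 14200 J, ΔU = 3370 J.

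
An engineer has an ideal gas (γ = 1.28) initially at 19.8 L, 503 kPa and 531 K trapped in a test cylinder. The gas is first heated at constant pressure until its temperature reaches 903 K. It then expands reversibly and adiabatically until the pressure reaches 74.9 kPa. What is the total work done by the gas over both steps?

n = P₁V₁/(RT₁) = 503×19.8/(8.314×531) = 2.26 mol.
Step 1 — Isobaric: P stays 503 kPa; V/T = const ⇒ T₂ = 903 K, V₂ = 33.7 L.
W = PΔV = 503×(33.7−19.8) kPa·L = 6980 J.
ΔU = nCvΔT = 2.26×29.7×(903−531) = 24900 J.
Q = ΔU + W = nCpΔT = 31900 J.
State after step 1: P = 503 kPa, V = 33.7 L, T = 903 K.
Step 2 — Adiabatic: T₂/T₁ = (P₂/P₁)^((γ−1)/γ) ⇒ T₂ = 903×(0.149)^0.219 = 595 K; V₂ = 149 L.
ΔU = nCvΔT = 2.26×29.7×(595−903) = -20600 J.
Q = 0 for an adiabatic process, so W = −ΔU = 20600 J.
Net over both steps: W = 27600 J, Q = 31900 J, ΔU = 4310 J.

27600 J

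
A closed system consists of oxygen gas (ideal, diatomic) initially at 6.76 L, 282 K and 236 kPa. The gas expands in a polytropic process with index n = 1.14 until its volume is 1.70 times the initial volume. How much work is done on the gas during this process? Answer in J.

-816 J

n = P₁V₁/(RT₁) = 236×6.76/(8.314×282) = 0.680 mol.
Polytropic n=1.14: T₂ = T₁(V₁/V₂)^(n−1) = 282×(0.588)^0.14 = 262 K; P₂ = P₁(V₁/V₂)^n = 129 kPa.
W = (P₁V₁−P₂V₂)/(n−1) = (236×6.76−129×11.5)/0.14 = 816 J.
Work done on the gas = −W_by = -816 J.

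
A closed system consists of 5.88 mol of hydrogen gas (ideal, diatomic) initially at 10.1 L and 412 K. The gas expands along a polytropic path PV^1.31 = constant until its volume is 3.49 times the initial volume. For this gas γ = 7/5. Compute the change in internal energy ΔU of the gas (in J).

-16200 J

P₁ = nRT₁/V₁ = 5.88×8.314×412/10.1 = 1990 kPa.
Polytropic n=1.31: T₂ = T₁(V₁/V₂)^(n−1) = 412×(0.287)^0.31 = 280 K; P₂ = P₁(V₁/V₂)^n = 388 kPa.
For an ideal gas ΔU = nCvΔT with Cv = (5/2)R = 20.8 J/(mol·K).
ΔU = 5.88×20.8×(280−412) = -16200 J.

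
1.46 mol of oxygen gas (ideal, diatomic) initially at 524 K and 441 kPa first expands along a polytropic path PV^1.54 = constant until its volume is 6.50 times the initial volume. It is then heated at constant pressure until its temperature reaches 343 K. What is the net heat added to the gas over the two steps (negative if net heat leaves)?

V₁ = nRT₁/P₁ = 1.46×8.314×524/441 = 14.4 L.
Step 1 — Polytropic n=1.54: T₂ = T₁(V₁/V₂)^(n−1) = 524×(0.154)^0.54 = 191 K; P₂ = P₁(V₁/V₂)^n = 24.7 kPa.
W = (P₁V₁−P₂V₂)/(n−1) = (441×14.4−24.7×93.7)/0.54 = 7490 J.
ΔU = nCvΔT = 1.46×20.8×(191−524) = -10100 J.
Q = ΔU + W = -2620 J.
State after step 1: P = 24.7 kPa, V = 93.7 L, T = 191 K.
Step 2 — Isobaric: P stays 24.7 kPa; V/T = const ⇒ T₂ = 343 K, V₂ = 169 L.
W = PΔV = 24.7×(169−93.7) kPa·L = 1850 J.
ΔU = nCvΔT = 1.46×20.8×(343−191) = 4620 J.
Q = ΔU + W = nCpΔT = 6470 J.
Net over both steps: W = 9340 J, Q = 3850 J, ΔU = -5490 J.

3850 J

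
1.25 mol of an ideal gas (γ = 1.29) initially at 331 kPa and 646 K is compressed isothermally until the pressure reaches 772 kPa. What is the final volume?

8.70 L

V₁ = nRT₁/P₁ = 1.25×8.314×646/331 = 20.3 L.
Isothermal: T stays 646 K; PV = const ⇒ V₂ = 8.70 L, P₂ = 772 kPa.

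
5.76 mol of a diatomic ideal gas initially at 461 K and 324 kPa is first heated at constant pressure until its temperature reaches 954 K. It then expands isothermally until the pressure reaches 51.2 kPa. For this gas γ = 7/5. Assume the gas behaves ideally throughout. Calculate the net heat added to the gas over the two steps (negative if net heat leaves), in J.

V₁ = nRT₁/P₁ = 5.76×8.314×461/324 = 68.1 L.
Step 1 — Isobaric: P stays 324 kPa; V/T = const ⇒ T₂ = 954 K, V₂ = 141 L.
W = PΔV = 324×(141−68.1) kPa·L = 23600 J.
ΔU = nCvΔT = 5.76×20.8×(954−461) = 59000 J.
Q = ΔU + W = nCpΔT = 82600 J.
State after step 1: P = 324 kPa, V = 141 L, T = 954 K.
Step 2 — Isothermal: T stays 954 K; PV = const ⇒ V₂ = 892 L, P₂ = 51.2 kPa.
ΔU = 0 (ideal gas, T constant).
W = nRT ln(V₂/V₁) = 5.76×8.314×954×ln(6.33) = 84300 J.
Q = ΔU + W = 84300 J.
Net over both steps: W = 108000 J, Q = 167000 J, ΔU = 59000 J.

167000 J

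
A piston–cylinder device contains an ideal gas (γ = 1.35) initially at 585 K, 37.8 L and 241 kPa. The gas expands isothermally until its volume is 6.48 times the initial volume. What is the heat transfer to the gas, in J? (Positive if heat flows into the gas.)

17000 J

n = P₁V₁/(RT₁) = 241×37.8/(8.314×585) = 1.87 mol.
Isothermal: T stays 585 K; PV = const ⇒ V₂ = 245 L, P₂ = 37.2 kPa.
ΔU = 0 (ideal gas, T constant).
W = nRT ln(V₂/V₁) = 1.87×8.314×585×ln(6.48) = 17000 J.
Q = ΔU + W = 17000 J.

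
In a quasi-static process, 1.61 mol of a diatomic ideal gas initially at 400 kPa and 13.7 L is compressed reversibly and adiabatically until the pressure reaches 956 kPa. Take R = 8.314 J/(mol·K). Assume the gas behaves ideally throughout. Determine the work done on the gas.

T₁ = P₁V₁/(nR) = 400×13.7/(1.61×8.314) = 409 K.
Adiabatic: T₂/T₁ = (P₂/P₁)^((γ−1)/γ) ⇒ T₂ = 409×(2.39)^0.286 = 525 K; V₂ = 7.35 L.
ΔU = nCvΔT = 1.61×20.8×(525−409) = 3870 J.
Q = 0 for an adiabatic process, so W = −ΔU = -3870 J.
Work done on the gas = −W_by = 3870 J.

3870 J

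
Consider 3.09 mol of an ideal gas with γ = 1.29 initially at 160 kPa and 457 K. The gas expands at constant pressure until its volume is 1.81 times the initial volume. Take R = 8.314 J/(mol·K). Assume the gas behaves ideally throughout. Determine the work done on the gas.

-9510 J

V₁ = nRT₁/P₁ = 3.09×8.314×457/160 = 73.4 L.
Isobaric: P stays 160 kPa; V/T = const ⇒ T₂ = 827 K, V₂ = 133 L.
W = PΔV = 160×(133−73.4) kPa·L = 9510 J.
Work done on the gas = −W_by = -9510 J.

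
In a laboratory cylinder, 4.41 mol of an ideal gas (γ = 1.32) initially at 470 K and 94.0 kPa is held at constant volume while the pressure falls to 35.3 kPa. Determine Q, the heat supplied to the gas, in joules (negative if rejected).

V₁ = nRT₁/P₁ = 4.41×8.314×470/94.0 = 183 L.
Isochoric: V stays 183 L; P/T = const ⇒ T₂ = 176 K, P₂ = 35.3 kPa.
W = 0 (no volume change).
ΔU = nCvΔT = 4.41×26.0×(176−470) = -33600 J.
Q = ΔU = -33600 J.

-33600 J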